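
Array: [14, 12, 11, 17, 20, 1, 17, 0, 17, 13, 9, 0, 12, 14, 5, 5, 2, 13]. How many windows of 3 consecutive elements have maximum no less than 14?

(14, 12, 11) → max 14  ≥ 14 ✓
(12, 11, 17) → max 17  ≥ 14 ✓
(11, 17, 20) → max 20  ≥ 14 ✓
(17, 20, 1) → max 20  ≥ 14 ✓
(20, 1, 17) → max 20  ≥ 14 ✓
(1, 17, 0) → max 17  ≥ 14 ✓
(17, 0, 17) → max 17  ≥ 14 ✓
(0, 17, 13) → max 17  ≥ 14 ✓
(17, 13, 9) → max 17  ≥ 14 ✓
(13, 9, 0) → max 13
(9, 0, 12) → max 12
(0, 12, 14) → max 14  ≥ 14 ✓
(12, 14, 5) → max 14  ≥ 14 ✓
(14, 5, 5) → max 14  ≥ 14 ✓
(5, 5, 2) → max 5
(5, 2, 13) → max 13
12 windows satisfy the condition.

12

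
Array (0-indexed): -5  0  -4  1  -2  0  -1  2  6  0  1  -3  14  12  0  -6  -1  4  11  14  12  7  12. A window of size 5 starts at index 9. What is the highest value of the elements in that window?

Elements at indices 9..13: 0, 1, -3, 14, 12
max(0, 1, -3, 14, 12) = 14

14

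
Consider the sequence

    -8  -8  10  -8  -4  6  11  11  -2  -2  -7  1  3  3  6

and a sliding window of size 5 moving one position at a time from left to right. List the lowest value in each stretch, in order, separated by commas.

-8, -8, -8, -8, -4, -2, -7, -7, -7, -7, -7

Sliding a size-5 window across the 15 values:
(-8, -8, 10, -8, -4) → min -8
(-8, 10, -8, -4, 6) → min -8
(10, -8, -4, 6, 11) → min -8
(-8, -4, 6, 11, 11) → min -8
(-4, 6, 11, 11, -2) → min -4
(6, 11, 11, -2, -2) → min -2
(11, 11, -2, -2, -7) → min -7
(11, -2, -2, -7, 1) → min -7
(-2, -2, -7, 1, 3) → min -7
(-2, -7, 1, 3, 3) → min -7
(-7, 1, 3, 3, 6) → min -7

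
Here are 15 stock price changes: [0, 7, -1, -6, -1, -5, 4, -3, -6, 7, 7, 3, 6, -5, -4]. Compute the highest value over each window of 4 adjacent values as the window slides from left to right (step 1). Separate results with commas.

7, 7, -1, 4, 4, 4, 7, 7, 7, 7, 7, 6

(0, 7, -1, -6) → max 7
(7, -1, -6, -1) → max 7
(-1, -6, -1, -5) → max -1
(-6, -1, -5, 4) → max 4
(-1, -5, 4, -3) → max 4
(-5, 4, -3, -6) → max 4
(4, -3, -6, 7) → max 7
(-3, -6, 7, 7) → max 7
(-6, 7, 7, 3) → max 7
(7, 7, 3, 6) → max 7
(7, 3, 6, -5) → max 7
(3, 6, -5, -4) → max 6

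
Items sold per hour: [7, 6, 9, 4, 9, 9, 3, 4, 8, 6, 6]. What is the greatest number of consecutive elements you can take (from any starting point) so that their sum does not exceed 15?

→ 7: sum 7, len 1
→ 6: sum 13, len 2
→ 9 (dropped 7): sum 15, len 2
→ 4 (dropped 6): sum 13, len 2
→ 9 (dropped 9): sum 13, len 2
→ 9 (dropped 4, 9): sum 9, len 1
→ 3: sum 12, len 2
→ 4 (dropped 9): sum 7, len 2
→ 8: sum 15, len 3
→ 6 (dropped 3, 4): sum 14, len 2
→ 6 (dropped 8): sum 12, len 2
Longest length seen: 3.

3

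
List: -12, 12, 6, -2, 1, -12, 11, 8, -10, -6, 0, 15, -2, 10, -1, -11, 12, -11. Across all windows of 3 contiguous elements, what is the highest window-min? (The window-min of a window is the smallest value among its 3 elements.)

-2

Each size-3 window and its min:
(-12, 12, 6) → min -12
(12, 6, -2) → min -2
(6, -2, 1) → min -2
(-2, 1, -12) → min -12
(1, -12, 11) → min -12
(-12, 11, 8) → min -12
(11, 8, -10) → min -10
(8, -10, -6) → min -10
(-10, -6, 0) → min -10
(-6, 0, 15) → min -6
(0, 15, -2) → min -2
(15, -2, 10) → min -2
(-2, 10, -1) → min -2
(10, -1, -11) → min -11
(-1, -11, 12) → min -11
(-11, 12, -11) → min -11
Highest of these is -2.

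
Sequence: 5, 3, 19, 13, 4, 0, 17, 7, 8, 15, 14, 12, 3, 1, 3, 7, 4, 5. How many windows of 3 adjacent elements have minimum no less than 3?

10

(5, 3, 19) → min 3  ≥ 3 ✓
(3, 19, 13) → min 3  ≥ 3 ✓
(19, 13, 4) → min 4  ≥ 3 ✓
(13, 4, 0) → min 0
(4, 0, 17) → min 0
(0, 17, 7) → min 0
(17, 7, 8) → min 7  ≥ 3 ✓
(7, 8, 15) → min 7  ≥ 3 ✓
(8, 15, 14) → min 8  ≥ 3 ✓
(15, 14, 12) → min 12  ≥ 3 ✓
(14, 12, 3) → min 3  ≥ 3 ✓
(12, 3, 1) → min 1
(3, 1, 3) → min 1
(1, 3, 7) → min 1
(3, 7, 4) → min 3  ≥ 3 ✓
(7, 4, 5) → min 4  ≥ 3 ✓
10 windows satisfy the condition.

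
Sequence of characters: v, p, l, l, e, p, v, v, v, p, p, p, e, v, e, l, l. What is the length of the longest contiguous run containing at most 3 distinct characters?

11

[v] 1 distinct, len 1
[v, p] 2 distinct, len 2
[v, p, l] 3 distinct, len 3
[v, p, l, l] 3 distinct, len 4
[p, l, l, e] 3 distinct, len 4
[p, l, l, e, p] 3 distinct, len 5
[e, p, v] 3 distinct, len 3
[e, p, v, v] 3 distinct, len 4
[e, p, v, v, v] 3 distinct, len 5
[e, p, v, v, v, p] 3 distinct, len 6
[e, p, v, v, v, p, p] 3 distinct, len 7
[e, p, v, v, v, p, p, p] 3 distinct, len 8
[e, p, v, v, v, p, p, p, e] 3 distinct, len 9
[e, p, v, v, v, p, p, p, e, v] 3 distinct, len 10
[e, p, v, v, v, p, p, p, e, v, e] 3 distinct, len 11
[e, v, e, l] 3 distinct, len 4
[e, v, e, l, l] 3 distinct, len 5
Longest length with ≤3 distinct: 11.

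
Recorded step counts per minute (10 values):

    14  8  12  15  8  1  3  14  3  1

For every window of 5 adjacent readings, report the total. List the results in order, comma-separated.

Sliding a size-5 window across the 10 values:
[14, 8, 12, 15, 8] → sum 57
[8, 12, 15, 8, 1] → sum 44
[12, 15, 8, 1, 3] → sum 39
[15, 8, 1, 3, 14] → sum 41
[8, 1, 3, 14, 3] → sum 29
[1, 3, 14, 3, 1] → sum 22

57, 44, 39, 41, 29, 22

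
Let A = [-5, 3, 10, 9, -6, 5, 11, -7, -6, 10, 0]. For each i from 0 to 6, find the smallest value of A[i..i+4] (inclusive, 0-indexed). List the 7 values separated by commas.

-6, -6, -6, -7, -7, -7, -7

-5 3 10 9 -6 → min -6
3 10 9 -6 5 → min -6
10 9 -6 5 11 → min -6
9 -6 5 11 -7 → min -7
-6 5 11 -7 -6 → min -7
5 11 -7 -6 10 → min -7
11 -7 -6 10 0 → min -7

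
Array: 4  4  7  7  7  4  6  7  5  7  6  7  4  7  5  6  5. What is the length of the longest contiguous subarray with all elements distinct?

4

[4] len 1
[4] len 1
[4, 7] len 2
[7] len 1
[7] len 1
[7, 4] len 2
[7, 4, 6] len 3
[4, 6, 7] len 3
[4, 6, 7, 5] len 4
[5, 7] len 2
[5, 7, 6] len 3
[6, 7] len 2
[6, 7, 4] len 3
[4, 7] len 2
[4, 7, 5] len 3
[4, 7, 5, 6] len 4
[6, 5] len 2
Longest all-distinct length: 4.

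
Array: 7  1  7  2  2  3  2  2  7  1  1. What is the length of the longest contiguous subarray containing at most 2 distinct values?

[7] 1 distinct, len 1
[7, 1] 2 distinct, len 2
[7, 1, 7] 2 distinct, len 3
[7, 2] 2 distinct, len 2
[7, 2, 2] 2 distinct, len 3
[2, 2, 3] 2 distinct, len 3
[2, 2, 3, 2] 2 distinct, len 4
[2, 2, 3, 2, 2] 2 distinct, len 5
[2, 2, 7] 2 distinct, len 3
[7, 1] 2 distinct, len 2
[7, 1, 1] 2 distinct, len 3
Longest length with ≤2 distinct: 5.

5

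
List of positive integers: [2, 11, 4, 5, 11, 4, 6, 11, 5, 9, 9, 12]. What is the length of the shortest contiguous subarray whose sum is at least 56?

add 2: running sum 2 < 56
add 11: running sum 13 < 56
add 4: running sum 17 < 56
add 5: running sum 22 < 56
add 11: running sum 33 < 56
add 4: running sum 37 < 56
add 6: running sum 43 < 56
add 11: running sum 54 < 56
end 8: [11, 4, 5, 11, 4, 6, 11, 5] sum 57, len 8
end 9: [11, 4, 5, 11, 4, 6, 11, 5, 9] sum 66, len 9
end 10: [5, 11, 4, 6, 11, 5, 9, 9] sum 60, len 8
end 11: [4, 6, 11, 5, 9, 9, 12] sum 56, len 7
Shortest qualifying length: 7.

7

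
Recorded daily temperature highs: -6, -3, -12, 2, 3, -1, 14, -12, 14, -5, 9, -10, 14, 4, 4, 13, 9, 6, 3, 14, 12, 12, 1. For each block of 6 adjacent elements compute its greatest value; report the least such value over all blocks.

3

[-6, -3, -12, 2, 3, -1] → max 3
[-3, -12, 2, 3, -1, 14] → max 14
[-12, 2, 3, -1, 14, -12] → max 14
[2, 3, -1, 14, -12, 14] → max 14
[3, -1, 14, -12, 14, -5] → max 14
[-1, 14, -12, 14, -5, 9] → max 14
[14, -12, 14, -5, 9, -10] → max 14
[-12, 14, -5, 9, -10, 14] → max 14
[14, -5, 9, -10, 14, 4] → max 14
[-5, 9, -10, 14, 4, 4] → max 14
[9, -10, 14, 4, 4, 13] → max 14
[-10, 14, 4, 4, 13, 9] → max 14
[14, 4, 4, 13, 9, 6] → max 14
[4, 4, 13, 9, 6, 3] → max 13
[4, 13, 9, 6, 3, 14] → max 14
[13, 9, 6, 3, 14, 12] → max 14
[9, 6, 3, 14, 12, 12] → max 14
[6, 3, 14, 12, 12, 1] → max 14
Least of these is 3.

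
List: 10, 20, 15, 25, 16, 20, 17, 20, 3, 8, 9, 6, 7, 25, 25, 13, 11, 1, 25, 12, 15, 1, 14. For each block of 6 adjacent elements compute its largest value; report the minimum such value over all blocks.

20

Window maxs for each of the 18 positions:
[10, 20, 15, 25, 16, 20] → max 25
[20, 15, 25, 16, 20, 17] → max 25
[15, 25, 16, 20, 17, 20] → max 25
[25, 16, 20, 17, 20, 3] → max 25
[16, 20, 17, 20, 3, 8] → max 20
[20, 17, 20, 3, 8, 9] → max 20
[17, 20, 3, 8, 9, 6] → max 20
[20, 3, 8, 9, 6, 7] → max 20
[3, 8, 9, 6, 7, 25] → max 25
[8, 9, 6, 7, 25, 25] → max 25
[9, 6, 7, 25, 25, 13] → max 25
[6, 7, 25, 25, 13, 11] → max 25
[7, 25, 25, 13, 11, 1] → max 25
[25, 25, 13, 11, 1, 25] → max 25
[25, 13, 11, 1, 25, 12] → max 25
[13, 11, 1, 25, 12, 15] → max 25
[11, 1, 25, 12, 15, 1] → max 25
[1, 25, 12, 15, 1, 14] → max 25
Minimum of these is 20.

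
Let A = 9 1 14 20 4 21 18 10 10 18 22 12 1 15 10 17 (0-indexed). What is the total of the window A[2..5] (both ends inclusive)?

59

Elements at indices 2..5: 14, 20, 4, 21
sum(14, 20, 4, 21) = 59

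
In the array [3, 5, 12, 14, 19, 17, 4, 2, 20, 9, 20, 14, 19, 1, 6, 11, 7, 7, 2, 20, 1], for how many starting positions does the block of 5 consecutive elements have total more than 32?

[3, 5, 12, 14, 19] → sum 53  > 32 ✓
[5, 12, 14, 19, 17] → sum 67  > 32 ✓
[12, 14, 19, 17, 4] → sum 66  > 32 ✓
[14, 19, 17, 4, 2] → sum 56  > 32 ✓
[19, 17, 4, 2, 20] → sum 62  > 32 ✓
[17, 4, 2, 20, 9] → sum 52  > 32 ✓
[4, 2, 20, 9, 20] → sum 55  > 32 ✓
[2, 20, 9, 20, 14] → sum 65  > 32 ✓
[20, 9, 20, 14, 19] → sum 82  > 32 ✓
[9, 20, 14, 19, 1] → sum 63  > 32 ✓
[20, 14, 19, 1, 6] → sum 60  > 32 ✓
[14, 19, 1, 6, 11] → sum 51  > 32 ✓
[19, 1, 6, 11, 7] → sum 44  > 32 ✓
[1, 6, 11, 7, 7] → sum 32
[6, 11, 7, 7, 2] → sum 33  > 32 ✓
[11, 7, 7, 2, 20] → sum 47  > 32 ✓
[7, 7, 2, 20, 1] → sum 37  > 32 ✓
16 windows satisfy the condition.

16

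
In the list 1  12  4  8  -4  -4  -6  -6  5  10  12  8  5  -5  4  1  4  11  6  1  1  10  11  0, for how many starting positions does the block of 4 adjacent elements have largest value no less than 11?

12

(1, 12, 4, 8) → max 12  ≥ 11 ✓
(12, 4, 8, -4) → max 12  ≥ 11 ✓
(4, 8, -4, -4) → max 8
(8, -4, -4, -6) → max 8
(-4, -4, -6, -6) → max -4
(-4, -6, -6, 5) → max 5
(-6, -6, 5, 10) → max 10
(-6, 5, 10, 12) → max 12  ≥ 11 ✓
(5, 10, 12, 8) → max 12  ≥ 11 ✓
(10, 12, 8, 5) → max 12  ≥ 11 ✓
(12, 8, 5, -5) → max 12  ≥ 11 ✓
(8, 5, -5, 4) → max 8
(5, -5, 4, 1) → max 5
(-5, 4, 1, 4) → max 4
(4, 1, 4, 11) → max 11  ≥ 11 ✓
(1, 4, 11, 6) → max 11  ≥ 11 ✓
(4, 11, 6, 1) → max 11  ≥ 11 ✓
(11, 6, 1, 1) → max 11  ≥ 11 ✓
(6, 1, 1, 10) → max 10
(1, 1, 10, 11) → max 11  ≥ 11 ✓
(1, 10, 11, 0) → max 11  ≥ 11 ✓
12 windows satisfy the condition.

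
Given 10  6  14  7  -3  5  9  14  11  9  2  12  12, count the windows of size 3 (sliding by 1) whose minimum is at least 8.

2

10 6 14 → min 6
6 14 7 → min 6
14 7 -3 → min -3
7 -3 5 → min -3
-3 5 9 → min -3
5 9 14 → min 5
9 14 11 → min 9  ≥ 8 ✓
14 11 9 → min 9  ≥ 8 ✓
11 9 2 → min 2
9 2 12 → min 2
2 12 12 → min 2
2 windows satisfy the condition.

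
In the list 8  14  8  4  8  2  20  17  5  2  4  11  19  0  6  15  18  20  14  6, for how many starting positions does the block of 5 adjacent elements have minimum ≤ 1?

(8, 14, 8, 4, 8) → min 4
(14, 8, 4, 8, 2) → min 2
(8, 4, 8, 2, 20) → min 2
(4, 8, 2, 20, 17) → min 2
(8, 2, 20, 17, 5) → min 2
(2, 20, 17, 5, 2) → min 2
(20, 17, 5, 2, 4) → min 2
(17, 5, 2, 4, 11) → min 2
(5, 2, 4, 11, 19) → min 2
(2, 4, 11, 19, 0) → min 0  ≤ 1 ✓
(4, 11, 19, 0, 6) → min 0  ≤ 1 ✓
(11, 19, 0, 6, 15) → min 0  ≤ 1 ✓
(19, 0, 6, 15, 18) → min 0  ≤ 1 ✓
(0, 6, 15, 18, 20) → min 0  ≤ 1 ✓
(6, 15, 18, 20, 14) → min 6
(15, 18, 20, 14, 6) → min 6
5 windows satisfy the condition.

5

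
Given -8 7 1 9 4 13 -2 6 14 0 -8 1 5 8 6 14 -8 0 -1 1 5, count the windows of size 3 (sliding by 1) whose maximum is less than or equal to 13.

[-8, 7, 1] → max 7  ≤ 13 ✓
[7, 1, 9] → max 9  ≤ 13 ✓
[1, 9, 4] → max 9  ≤ 13 ✓
[9, 4, 13] → max 13  ≤ 13 ✓
[4, 13, -2] → max 13  ≤ 13 ✓
[13, -2, 6] → max 13  ≤ 13 ✓
[-2, 6, 14] → max 14
[6, 14, 0] → max 14
[14, 0, -8] → max 14
[0, -8, 1] → max 1  ≤ 13 ✓
[-8, 1, 5] → max 5  ≤ 13 ✓
[1, 5, 8] → max 8  ≤ 13 ✓
[5, 8, 6] → max 8  ≤ 13 ✓
[8, 6, 14] → max 14
[6, 14, -8] → max 14
[14, -8, 0] → max 14
[-8, 0, -1] → max 0  ≤ 13 ✓
[0, -1, 1] → max 1  ≤ 13 ✓
[-1, 1, 5] → max 5  ≤ 13 ✓
13 windows satisfy the condition.

13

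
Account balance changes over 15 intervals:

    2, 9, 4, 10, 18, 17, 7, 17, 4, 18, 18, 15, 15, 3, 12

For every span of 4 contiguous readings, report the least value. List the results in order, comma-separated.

2, 4, 4, 7, 7, 4, 4, 4, 4, 15, 3, 3

Sliding a size-4 window across the 15 values:
2 9 4 10 → min 2
9 4 10 18 → min 4
4 10 18 17 → min 4
10 18 17 7 → min 7
18 17 7 17 → min 7
17 7 17 4 → min 4
7 17 4 18 → min 4
17 4 18 18 → min 4
4 18 18 15 → min 4
18 18 15 15 → min 15
18 15 15 3 → min 3
15 15 3 12 → min 3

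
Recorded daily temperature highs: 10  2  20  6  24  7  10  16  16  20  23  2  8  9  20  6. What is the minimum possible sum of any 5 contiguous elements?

45

Window sums for each of the 12 positions:
[10, 2, 20, 6, 24] → sum 62
[2, 20, 6, 24, 7] → sum 59
[20, 6, 24, 7, 10] → sum 67
[6, 24, 7, 10, 16] → sum 63
[24, 7, 10, 16, 16] → sum 73
[7, 10, 16, 16, 20] → sum 69
[10, 16, 16, 20, 23] → sum 85
[16, 16, 20, 23, 2] → sum 77
[16, 20, 23, 2, 8] → sum 69
[20, 23, 2, 8, 9] → sum 62
[23, 2, 8, 9, 20] → sum 62
[2, 8, 9, 20, 6] → sum 45
Minimum of these is 45.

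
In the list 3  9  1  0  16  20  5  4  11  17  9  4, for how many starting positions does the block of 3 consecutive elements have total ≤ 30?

6

3 9 1 → sum 13  ≤ 30 ✓
9 1 0 → sum 10  ≤ 30 ✓
1 0 16 → sum 17  ≤ 30 ✓
0 16 20 → sum 36
16 20 5 → sum 41
20 5 4 → sum 29  ≤ 30 ✓
5 4 11 → sum 20  ≤ 30 ✓
4 11 17 → sum 32
11 17 9 → sum 37
17 9 4 → sum 30  ≤ 30 ✓
6 windows satisfy the condition.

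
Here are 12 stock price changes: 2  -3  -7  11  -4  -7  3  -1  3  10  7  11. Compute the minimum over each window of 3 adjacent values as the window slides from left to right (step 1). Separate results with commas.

Sliding a size-3 window across the 12 values:
2 -3 -7 → min -7
-3 -7 11 → min -7
-7 11 -4 → min -7
11 -4 -7 → min -7
-4 -7 3 → min -7
-7 3 -1 → min -7
3 -1 3 → min -1
-1 3 10 → min -1
3 10 7 → min 3
10 7 11 → min 7

-7, -7, -7, -7, -7, -7, -1, -1, 3, 7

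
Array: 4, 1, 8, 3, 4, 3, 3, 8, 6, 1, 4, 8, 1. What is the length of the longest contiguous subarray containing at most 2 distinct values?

4

Extend right; when distinct count exceeds 2, shrink from the left:
add 4: window [4] (1 distinct), len 1
add 1: window [4, 1] (2 distinct), len 2
add 8: window [1, 8] (2 distinct), len 2
add 3: window [8, 3] (2 distinct), len 2
add 4: window [3, 4] (2 distinct), len 2
add 3: window [3, 4, 3] (2 distinct), len 3
add 3: window [3, 4, 3, 3] (2 distinct), len 4
add 8: window [3, 3, 8] (2 distinct), len 3
add 6: window [8, 6] (2 distinct), len 2
add 1: window [6, 1] (2 distinct), len 2
add 4: window [1, 4] (2 distinct), len 2
add 8: window [4, 8] (2 distinct), len 2
add 1: window [8, 1] (2 distinct), len 2
Longest length with ≤2 distinct: 4.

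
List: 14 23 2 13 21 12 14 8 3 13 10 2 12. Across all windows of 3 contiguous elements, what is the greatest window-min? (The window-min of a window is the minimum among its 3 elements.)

Each size-3 window and its min:
14 23 2 → min 2
23 2 13 → min 2
2 13 21 → min 2
13 21 12 → min 12
21 12 14 → min 12
12 14 8 → min 8
14 8 3 → min 3
8 3 13 → min 3
3 13 10 → min 3
13 10 2 → min 2
10 2 12 → min 2
Greatest of these is 12.

12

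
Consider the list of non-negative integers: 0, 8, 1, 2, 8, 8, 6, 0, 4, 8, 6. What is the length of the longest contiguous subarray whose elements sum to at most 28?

add 0: [0] sum 0, len 1
add 8: [0, 8] sum 8, len 2
add 1: [0, 8, 1] sum 9, len 3
add 2: [0, 8, 1, 2] sum 11, len 4
add 8: [0, 8, 1, 2, 8] sum 19, len 5
add 8: [0, 8, 1, 2, 8, 8] sum 27, len 6
add 6: [1, 2, 8, 8, 6] sum 25, len 5
add 0: [1, 2, 8, 8, 6, 0] sum 25, len 6
add 4: [2, 8, 8, 6, 0, 4] sum 28, len 6
add 8: [8, 6, 0, 4, 8] sum 26, len 5
add 6: [6, 0, 4, 8, 6] sum 24, len 5
Longest length seen: 6.

6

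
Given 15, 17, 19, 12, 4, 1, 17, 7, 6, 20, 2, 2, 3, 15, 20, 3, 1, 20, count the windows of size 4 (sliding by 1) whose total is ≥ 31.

11

(15, 17, 19, 12) → sum 63  ≥ 31 ✓
(17, 19, 12, 4) → sum 52  ≥ 31 ✓
(19, 12, 4, 1) → sum 36  ≥ 31 ✓
(12, 4, 1, 17) → sum 34  ≥ 31 ✓
(4, 1, 17, 7) → sum 29
(1, 17, 7, 6) → sum 31  ≥ 31 ✓
(17, 7, 6, 20) → sum 50  ≥ 31 ✓
(7, 6, 20, 2) → sum 35  ≥ 31 ✓
(6, 20, 2, 2) → sum 30
(20, 2, 2, 3) → sum 27
(2, 2, 3, 15) → sum 22
(2, 3, 15, 20) → sum 40  ≥ 31 ✓
(3, 15, 20, 3) → sum 41  ≥ 31 ✓
(15, 20, 3, 1) → sum 39  ≥ 31 ✓
(20, 3, 1, 20) → sum 44  ≥ 31 ✓
11 windows satisfy the condition.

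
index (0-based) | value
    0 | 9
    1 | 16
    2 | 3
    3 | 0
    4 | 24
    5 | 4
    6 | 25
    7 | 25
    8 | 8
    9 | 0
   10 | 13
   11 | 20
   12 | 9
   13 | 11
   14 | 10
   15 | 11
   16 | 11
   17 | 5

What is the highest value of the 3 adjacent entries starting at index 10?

Elements at indices 10..12: 13, 20, 9
max(13, 20, 9) = 20

20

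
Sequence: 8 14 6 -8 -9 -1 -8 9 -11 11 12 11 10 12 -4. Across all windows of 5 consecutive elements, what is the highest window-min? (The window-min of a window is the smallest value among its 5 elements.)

8 14 6 -8 -9 → min -9
14 6 -8 -9 -1 → min -9
6 -8 -9 -1 -8 → min -9
-8 -9 -1 -8 9 → min -9
-9 -1 -8 9 -11 → min -11
-1 -8 9 -11 11 → min -11
-8 9 -11 11 12 → min -11
9 -11 11 12 11 → min -11
-11 11 12 11 10 → min -11
11 12 11 10 12 → min 10
12 11 10 12 -4 → min -4
Highest of these is 10.

10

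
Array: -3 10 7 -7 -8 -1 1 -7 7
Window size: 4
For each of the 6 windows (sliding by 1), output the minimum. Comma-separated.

-3 10 7 -7 → min -7
10 7 -7 -8 → min -8
7 -7 -8 -1 → min -8
-7 -8 -1 1 → min -8
-8 -1 1 -7 → min -8
-1 1 -7 7 → min -7

-7, -8, -8, -8, -8, -7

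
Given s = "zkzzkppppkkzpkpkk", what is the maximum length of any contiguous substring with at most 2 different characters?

7

[z] 1 distinct, len 1
[z, k] 2 distinct, len 2
[z, k, z] 2 distinct, len 3
[z, k, z, z] 2 distinct, len 4
[z, k, z, z, k] 2 distinct, len 5
[k, p] 2 distinct, len 2
[k, p, p] 2 distinct, len 3
[k, p, p, p] 2 distinct, len 4
[k, p, p, p, p] 2 distinct, len 5
[k, p, p, p, p, k] 2 distinct, len 6
[k, p, p, p, p, k, k] 2 distinct, len 7
[k, k, z] 2 distinct, len 3
[z, p] 2 distinct, len 2
[p, k] 2 distinct, len 2
[p, k, p] 2 distinct, len 3
[p, k, p, k] 2 distinct, len 4
[p, k, p, k, k] 2 distinct, len 5
Longest length with ≤2 distinct: 7.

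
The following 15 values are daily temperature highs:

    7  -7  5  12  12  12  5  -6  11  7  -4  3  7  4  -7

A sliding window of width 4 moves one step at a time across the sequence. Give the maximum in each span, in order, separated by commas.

Sliding a size-4 window across the 15 values:
7 -7 5 12 → max 12
-7 5 12 12 → max 12
5 12 12 12 → max 12
12 12 12 5 → max 12
12 12 5 -6 → max 12
12 5 -6 11 → max 12
5 -6 11 7 → max 11
-6 11 7 -4 → max 11
11 7 -4 3 → max 11
7 -4 3 7 → max 7
-4 3 7 4 → max 7
3 7 4 -7 → max 7

12, 12, 12, 12, 12, 12, 11, 11, 11, 7, 7, 7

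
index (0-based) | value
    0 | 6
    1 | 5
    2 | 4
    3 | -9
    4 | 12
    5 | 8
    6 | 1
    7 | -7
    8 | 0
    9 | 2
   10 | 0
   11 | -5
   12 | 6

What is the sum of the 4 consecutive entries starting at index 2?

Elements at indices 2..5: 4, -9, 12, 8
sum(4, -9, 12, 8) = 15

15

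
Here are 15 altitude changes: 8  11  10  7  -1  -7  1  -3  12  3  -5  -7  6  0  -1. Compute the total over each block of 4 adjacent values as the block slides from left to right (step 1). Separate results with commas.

8 11 10 7 → sum 36
11 10 7 -1 → sum 27
10 7 -1 -7 → sum 9
7 -1 -7 1 → sum 0
-1 -7 1 -3 → sum -10
-7 1 -3 12 → sum 3
1 -3 12 3 → sum 13
-3 12 3 -5 → sum 7
12 3 -5 -7 → sum 3
3 -5 -7 6 → sum -3
-5 -7 6 0 → sum -6
-7 6 0 -1 → sum -2

36, 27, 9, 0, -10, 3, 13, 7, 3, -3, -6, -2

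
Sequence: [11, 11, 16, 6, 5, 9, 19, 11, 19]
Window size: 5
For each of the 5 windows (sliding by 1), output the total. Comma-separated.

[11, 11, 16, 6, 5] → sum 49
[11, 16, 6, 5, 9] → sum 47
[16, 6, 5, 9, 19] → sum 55
[6, 5, 9, 19, 11] → sum 50
[5, 9, 19, 11, 19] → sum 63

49, 47, 55, 50, 63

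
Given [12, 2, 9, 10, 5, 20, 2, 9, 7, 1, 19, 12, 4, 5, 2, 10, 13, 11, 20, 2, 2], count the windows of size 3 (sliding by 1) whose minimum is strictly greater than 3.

12 2 9 → min 2
2 9 10 → min 2
9 10 5 → min 5  > 3 ✓
10 5 20 → min 5  > 3 ✓
5 20 2 → min 2
20 2 9 → min 2
2 9 7 → min 2
9 7 1 → min 1
7 1 19 → min 1
1 19 12 → min 1
19 12 4 → min 4  > 3 ✓
12 4 5 → min 4  > 3 ✓
4 5 2 → min 2
5 2 10 → min 2
2 10 13 → min 2
10 13 11 → min 10  > 3 ✓
13 11 20 → min 11  > 3 ✓
11 20 2 → min 2
20 2 2 → min 2
6 windows satisfy the condition.

6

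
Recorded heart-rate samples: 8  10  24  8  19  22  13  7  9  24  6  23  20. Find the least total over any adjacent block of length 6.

78

(8, 10, 24, 8, 19, 22) → sum 91
(10, 24, 8, 19, 22, 13) → sum 96
(24, 8, 19, 22, 13, 7) → sum 93
(8, 19, 22, 13, 7, 9) → sum 78
(19, 22, 13, 7, 9, 24) → sum 94
(22, 13, 7, 9, 24, 6) → sum 81
(13, 7, 9, 24, 6, 23) → sum 82
(7, 9, 24, 6, 23, 20) → sum 89
Least of these is 78.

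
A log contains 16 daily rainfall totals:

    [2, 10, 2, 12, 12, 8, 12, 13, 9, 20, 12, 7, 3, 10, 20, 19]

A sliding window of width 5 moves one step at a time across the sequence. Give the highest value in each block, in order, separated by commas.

2 10 2 12 12 → max 12
10 2 12 12 8 → max 12
2 12 12 8 12 → max 12
12 12 8 12 13 → max 13
12 8 12 13 9 → max 13
8 12 13 9 20 → max 20
12 13 9 20 12 → max 20
13 9 20 12 7 → max 20
9 20 12 7 3 → max 20
20 12 7 3 10 → max 20
12 7 3 10 20 → max 20
7 3 10 20 19 → max 20

12, 12, 12, 13, 13, 20, 20, 20, 20, 20, 20, 20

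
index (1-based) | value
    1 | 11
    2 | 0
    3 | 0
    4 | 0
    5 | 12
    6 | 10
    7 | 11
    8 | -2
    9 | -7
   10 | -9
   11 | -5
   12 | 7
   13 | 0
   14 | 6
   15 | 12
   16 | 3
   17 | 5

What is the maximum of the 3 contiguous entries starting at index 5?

12

Elements at indices 5..7: 12, 10, 11
max(12, 10, 11) = 12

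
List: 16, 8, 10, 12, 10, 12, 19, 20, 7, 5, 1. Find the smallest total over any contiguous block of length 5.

52

[16, 8, 10, 12, 10] → sum 56
[8, 10, 12, 10, 12] → sum 52
[10, 12, 10, 12, 19] → sum 63
[12, 10, 12, 19, 20] → sum 73
[10, 12, 19, 20, 7] → sum 68
[12, 19, 20, 7, 5] → sum 63
[19, 20, 7, 5, 1] → sum 52
Smallest of these is 52.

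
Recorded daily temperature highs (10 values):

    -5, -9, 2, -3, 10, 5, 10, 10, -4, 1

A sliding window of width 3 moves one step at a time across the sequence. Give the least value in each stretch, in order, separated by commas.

-9, -9, -3, -3, 5, 5, -4, -4

-5 -9 2 → min -9
-9 2 -3 → min -9
2 -3 10 → min -3
-3 10 5 → min -3
10 5 10 → min 5
5 10 10 → min 5
10 10 -4 → min -4
10 -4 1 → min -4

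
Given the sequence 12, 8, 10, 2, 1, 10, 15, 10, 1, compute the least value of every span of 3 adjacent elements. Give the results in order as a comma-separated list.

8, 2, 1, 1, 1, 10, 1

Sliding a size-3 window across the 9 values:
(12, 8, 10) → min 8
(8, 10, 2) → min 2
(10, 2, 1) → min 1
(2, 1, 10) → min 1
(1, 10, 15) → min 1
(10, 15, 10) → min 10
(15, 10, 1) → min 1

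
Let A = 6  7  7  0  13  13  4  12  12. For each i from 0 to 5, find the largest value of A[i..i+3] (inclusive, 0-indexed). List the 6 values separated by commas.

Sliding a size-4 window across the 9 values:
[6, 7, 7, 0] → max 7
[7, 7, 0, 13] → max 13
[7, 0, 13, 13] → max 13
[0, 13, 13, 4] → max 13
[13, 13, 4, 12] → max 13
[13, 4, 12, 12] → max 13

7, 13, 13, 13, 13, 13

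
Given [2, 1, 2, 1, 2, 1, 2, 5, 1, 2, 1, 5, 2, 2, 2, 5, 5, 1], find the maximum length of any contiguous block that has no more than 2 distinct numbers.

7

[2] 1 distinct, len 1
[2, 1] 2 distinct, len 2
[2, 1, 2] 2 distinct, len 3
[2, 1, 2, 1] 2 distinct, len 4
[2, 1, 2, 1, 2] 2 distinct, len 5
[2, 1, 2, 1, 2, 1] 2 distinct, len 6
[2, 1, 2, 1, 2, 1, 2] 2 distinct, len 7
[2, 5] 2 distinct, len 2
[5, 1] 2 distinct, len 2
[1, 2] 2 distinct, len 2
[1, 2, 1] 2 distinct, len 3
[1, 5] 2 distinct, len 2
[5, 2] 2 distinct, len 2
[5, 2, 2] 2 distinct, len 3
[5, 2, 2, 2] 2 distinct, len 4
[5, 2, 2, 2, 5] 2 distinct, len 5
[5, 2, 2, 2, 5, 5] 2 distinct, len 6
[5, 5, 1] 2 distinct, len 3
Longest length with ≤2 distinct: 7.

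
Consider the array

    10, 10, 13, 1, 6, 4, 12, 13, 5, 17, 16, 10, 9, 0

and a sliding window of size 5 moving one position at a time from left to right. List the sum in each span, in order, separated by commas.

40, 34, 36, 36, 40, 51, 63, 61, 57, 52

Sliding a size-5 window across the 14 values:
10 10 13 1 6 → sum 40
10 13 1 6 4 → sum 34
13 1 6 4 12 → sum 36
1 6 4 12 13 → sum 36
6 4 12 13 5 → sum 40
4 12 13 5 17 → sum 51
12 13 5 17 16 → sum 63
13 5 17 16 10 → sum 61
5 17 16 10 9 → sum 57
17 16 10 9 0 → sum 52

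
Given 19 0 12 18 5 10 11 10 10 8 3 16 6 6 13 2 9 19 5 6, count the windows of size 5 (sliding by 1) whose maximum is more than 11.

13

19 0 12 18 5 → max 19  > 11 ✓
0 12 18 5 10 → max 18  > 11 ✓
12 18 5 10 11 → max 18  > 11 ✓
18 5 10 11 10 → max 18  > 11 ✓
5 10 11 10 10 → max 11
10 11 10 10 8 → max 11
11 10 10 8 3 → max 11
10 10 8 3 16 → max 16  > 11 ✓
10 8 3 16 6 → max 16  > 11 ✓
8 3 16 6 6 → max 16  > 11 ✓
3 16 6 6 13 → max 16  > 11 ✓
16 6 6 13 2 → max 16  > 11 ✓
6 6 13 2 9 → max 13  > 11 ✓
6 13 2 9 19 → max 19  > 11 ✓
13 2 9 19 5 → max 19  > 11 ✓
2 9 19 5 6 → max 19  > 11 ✓
13 windows satisfy the condition.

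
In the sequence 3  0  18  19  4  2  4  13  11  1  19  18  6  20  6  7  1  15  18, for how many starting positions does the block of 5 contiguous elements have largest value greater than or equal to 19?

(3, 0, 18, 19, 4) → max 19  ≥ 19 ✓
(0, 18, 19, 4, 2) → max 19  ≥ 19 ✓
(18, 19, 4, 2, 4) → max 19  ≥ 19 ✓
(19, 4, 2, 4, 13) → max 19  ≥ 19 ✓
(4, 2, 4, 13, 11) → max 13
(2, 4, 13, 11, 1) → max 13
(4, 13, 11, 1, 19) → max 19  ≥ 19 ✓
(13, 11, 1, 19, 18) → max 19  ≥ 19 ✓
(11, 1, 19, 18, 6) → max 19  ≥ 19 ✓
(1, 19, 18, 6, 20) → max 20  ≥ 19 ✓
(19, 18, 6, 20, 6) → max 20  ≥ 19 ✓
(18, 6, 20, 6, 7) → max 20  ≥ 19 ✓
(6, 20, 6, 7, 1) → max 20  ≥ 19 ✓
(20, 6, 7, 1, 15) → max 20  ≥ 19 ✓
(6, 7, 1, 15, 18) → max 18
12 windows satisfy the condition.

12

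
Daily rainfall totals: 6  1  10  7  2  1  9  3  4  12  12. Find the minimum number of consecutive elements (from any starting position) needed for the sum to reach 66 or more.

11

Extend right; whenever the sum reaches 66, record the length and shrink from the left:
add 6: running sum 6 < 66
add 1: running sum 7 < 66
add 10: running sum 17 < 66
add 7: running sum 24 < 66
add 2: running sum 26 < 66
add 1: running sum 27 < 66
add 9: running sum 36 < 66
add 3: running sum 39 < 66
add 4: running sum 43 < 66
add 12: running sum 55 < 66
add 12: shortest ending here [6, 1, 10, 7, 2, 1, 9, 3, 4, 12, 12] sum 67, len 11
Shortest qualifying length: 11.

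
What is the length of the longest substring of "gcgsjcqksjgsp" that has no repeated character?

6

[g] len 1
[g, c] len 2
[c, g] len 2
[c, g, s] len 3
[c, g, s, j] len 4
[g, s, j, c] len 4
[g, s, j, c, q] len 5
[g, s, j, c, q, k] len 6
[j, c, q, k, s] len 5
[c, q, k, s, j] len 5
[c, q, k, s, j, g] len 6
[j, g, s] len 3
[j, g, s, p] len 4
Longest all-distinct length: 6.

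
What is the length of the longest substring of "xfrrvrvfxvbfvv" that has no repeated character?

4

[x] len 1
[x, f] len 2
[x, f, r] len 3
[r] len 1
[r, v] len 2
[v, r] len 2
[r, v] len 2
[r, v, f] len 3
[r, v, f, x] len 4
[f, x, v] len 3
[f, x, v, b] len 4
[x, v, b, f] len 4
[b, f, v] len 3
[v] len 1
Longest all-distinct length: 4.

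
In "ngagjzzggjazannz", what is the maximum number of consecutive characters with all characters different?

4

add n: [n] len 1
add g: [n, g] len 2
add a: [n, g, a] len 3
add g (repeat g, move left end past it): [a, g] len 2
add j: [a, g, j] len 3
add z: [a, g, j, z] len 4
add z (repeat z, move left end past it): [z] len 1
add g: [z, g] len 2
add g (repeat g, move left end past it): [g] len 1
add j: [g, j] len 2
add a: [g, j, a] len 3
add z: [g, j, a, z] len 4
add a (repeat a, move left end past it): [z, a] len 2
add n: [z, a, n] len 3
add n (repeat n, move left end past it): [n] len 1
add z: [n, z] len 2
Longest all-distinct length: 4.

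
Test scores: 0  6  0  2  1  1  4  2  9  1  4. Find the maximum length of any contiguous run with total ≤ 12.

Extend to the right; shrink from the left whenever the sum exceeds 12:
add 0: [0] sum 0, len 1
add 6: [0, 6] sum 6, len 2
add 0: [0, 6, 0] sum 6, len 3
add 2: [0, 6, 0, 2] sum 8, len 4
add 1: [0, 6, 0, 2, 1] sum 9, len 5
add 1: [0, 6, 0, 2, 1, 1] sum 10, len 6
add 4: [0, 2, 1, 1, 4] sum 8, len 5
add 2: [0, 2, 1, 1, 4, 2] sum 10, len 6
add 9: [2, 9] sum 11, len 2
add 1: [2, 9, 1] sum 12, len 3
add 4: [1, 4] sum 5, len 2
Longest length seen: 6.

6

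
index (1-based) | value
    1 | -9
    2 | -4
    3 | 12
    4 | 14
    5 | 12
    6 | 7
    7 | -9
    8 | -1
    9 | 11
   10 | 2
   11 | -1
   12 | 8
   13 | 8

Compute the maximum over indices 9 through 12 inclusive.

11

Elements at indices 9..12: 11, 2, -1, 8
max(11, 2, -1, 8) = 11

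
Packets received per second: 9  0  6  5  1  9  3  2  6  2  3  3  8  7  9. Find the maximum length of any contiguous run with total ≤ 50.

→ 9: sum 9, len 1
→ 0: sum 9, len 2
→ 6: sum 15, len 3
→ 5: sum 20, len 4
→ 1: sum 21, len 5
→ 9: sum 30, len 6
→ 3: sum 33, len 7
→ 2: sum 35, len 8
→ 6: sum 41, len 9
→ 2: sum 43, len 10
→ 3: sum 46, len 11
→ 3: sum 49, len 12
→ 8 (dropped 9): sum 48, len 12
→ 7 (dropped 0, 6): sum 49, len 11
→ 9 (dropped 5, 1, 9): sum 43, len 9
Longest length seen: 12.

12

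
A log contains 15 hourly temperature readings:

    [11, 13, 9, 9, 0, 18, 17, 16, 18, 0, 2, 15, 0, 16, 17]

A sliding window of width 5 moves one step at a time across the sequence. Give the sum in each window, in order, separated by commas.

Sliding a size-5 window across the 15 values:
[11, 13, 9, 9, 0] → sum 42
[13, 9, 9, 0, 18] → sum 49
[9, 9, 0, 18, 17] → sum 53
[9, 0, 18, 17, 16] → sum 60
[0, 18, 17, 16, 18] → sum 69
[18, 17, 16, 18, 0] → sum 69
[17, 16, 18, 0, 2] → sum 53
[16, 18, 0, 2, 15] → sum 51
[18, 0, 2, 15, 0] → sum 35
[0, 2, 15, 0, 16] → sum 33
[2, 15, 0, 16, 17] → sum 50

42, 49, 53, 60, 69, 69, 53, 51, 35, 33, 50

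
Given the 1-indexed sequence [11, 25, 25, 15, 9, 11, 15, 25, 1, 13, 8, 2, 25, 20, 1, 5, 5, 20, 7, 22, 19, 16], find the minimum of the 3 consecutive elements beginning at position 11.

2

Elements at indices 11..13: 8, 2, 25
min(8, 2, 25) = 2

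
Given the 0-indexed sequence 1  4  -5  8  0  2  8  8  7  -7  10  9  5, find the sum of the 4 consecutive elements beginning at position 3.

18

Elements at indices 3..6: 8, 0, 2, 8
sum(8, 0, 2, 8) = 18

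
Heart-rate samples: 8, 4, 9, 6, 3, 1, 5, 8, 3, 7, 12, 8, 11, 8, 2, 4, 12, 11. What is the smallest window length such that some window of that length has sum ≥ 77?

add 8: running sum 8 < 77
add 4: running sum 12 < 77
add 9: running sum 21 < 77
add 6: running sum 27 < 77
add 3: running sum 30 < 77
add 1: running sum 31 < 77
add 5: running sum 36 < 77
add 8: running sum 44 < 77
add 3: running sum 47 < 77
add 7: running sum 54 < 77
add 12: running sum 66 < 77
add 8: running sum 74 < 77
add 11: shortest ending here [4, 9, 6, 3, 1, 5, 8, 3, 7, 12, 8, 11] sum 77, len 12
add 8: shortest ending here [9, 6, 3, 1, 5, 8, 3, 7, 12, 8, 11, 8] sum 81, len 12
add 2: shortest ending here [9, 6, 3, 1, 5, 8, 3, 7, 12, 8, 11, 8, 2] sum 83, len 13
add 4: shortest ending here [6, 3, 1, 5, 8, 3, 7, 12, 8, 11, 8, 2, 4] sum 78, len 13
add 12: shortest ending here [5, 8, 3, 7, 12, 8, 11, 8, 2, 4, 12] sum 80, len 11
add 11: shortest ending here [3, 7, 12, 8, 11, 8, 2, 4, 12, 11] sum 78, len 10
Shortest qualifying length: 10.

10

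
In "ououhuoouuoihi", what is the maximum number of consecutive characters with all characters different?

[o] len 1
[o, u] len 2
[u, o] len 2
[o, u] len 2
[o, u, h] len 3
[h, u] len 2
[h, u, o] len 3
[o] len 1
[o, u] len 2
[u] len 1
[u, o] len 2
[u, o, i] len 3
[u, o, i, h] len 4
[h, i] len 2
Longest all-distinct length: 4.

4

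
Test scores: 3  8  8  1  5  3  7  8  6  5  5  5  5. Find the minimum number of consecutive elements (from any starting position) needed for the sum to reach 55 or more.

10

add 3: running sum 3 < 55
add 8: running sum 11 < 55
add 8: running sum 19 < 55
add 1: running sum 20 < 55
add 5: running sum 25 < 55
add 3: running sum 28 < 55
add 7: running sum 35 < 55
add 8: running sum 43 < 55
add 6: running sum 49 < 55
add 5: running sum 54 < 55
add 5: shortest ending here [8, 8, 1, 5, 3, 7, 8, 6, 5, 5] sum 56, len 10
add 5: shortest ending here [8, 8, 1, 5, 3, 7, 8, 6, 5, 5, 5] sum 61, len 11
add 5: shortest ending here [8, 1, 5, 3, 7, 8, 6, 5, 5, 5, 5] sum 58, len 11
Shortest qualifying length: 10.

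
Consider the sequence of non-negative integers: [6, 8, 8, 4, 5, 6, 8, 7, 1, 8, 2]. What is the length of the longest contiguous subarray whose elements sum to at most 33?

6

→ 6: sum 6, len 1
→ 8: sum 14, len 2
→ 8: sum 22, len 3
→ 4: sum 26, len 4
→ 5: sum 31, len 5
→ 6 (dropped 6): sum 31, len 5
→ 8 (dropped 8): sum 31, len 5
→ 7 (dropped 8): sum 30, len 5
→ 1: sum 31, len 6
→ 8 (dropped 4, 5): sum 30, len 5
→ 2: sum 32, len 6
Longest length seen: 6.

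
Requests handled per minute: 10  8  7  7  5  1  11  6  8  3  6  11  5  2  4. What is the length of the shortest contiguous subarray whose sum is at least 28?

Extend right; whenever the sum reaches 28, record the length and shrink from the left:
add 10: running sum 10 < 28
add 8: running sum 18 < 28
add 7: running sum 25 < 28
add 7: shortest ending here [10, 8, 7, 7] sum 32, len 4
add 5: shortest ending here [10, 8, 7, 7, 5] sum 37, len 5
add 1: shortest ending here [8, 7, 7, 5, 1] sum 28, len 5
add 11: shortest ending here [7, 7, 5, 1, 11] sum 31, len 5
add 6: shortest ending here [7, 5, 1, 11, 6] sum 30, len 5
add 8: shortest ending here [5, 1, 11, 6, 8] sum 31, len 5
add 3: shortest ending here [11, 6, 8, 3] sum 28, len 4
add 6: shortest ending here [11, 6, 8, 3, 6] sum 34, len 5
add 11: shortest ending here [8, 3, 6, 11] sum 28, len 4
add 5: shortest ending here [8, 3, 6, 11, 5] sum 33, len 5
add 2: shortest ending here [8, 3, 6, 11, 5, 2] sum 35, len 6
add 4: shortest ending here [6, 11, 5, 2, 4] sum 28, len 5
Shortest qualifying length: 4.

4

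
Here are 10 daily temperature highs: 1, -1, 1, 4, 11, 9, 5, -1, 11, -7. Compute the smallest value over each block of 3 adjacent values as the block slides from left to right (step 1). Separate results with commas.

-1, -1, 1, 4, 5, -1, -1, -7

1 -1 1 → min -1
-1 1 4 → min -1
1 4 11 → min 1
4 11 9 → min 4
11 9 5 → min 5
9 5 -1 → min -1
5 -1 11 → min -1
-1 11 -7 → min -7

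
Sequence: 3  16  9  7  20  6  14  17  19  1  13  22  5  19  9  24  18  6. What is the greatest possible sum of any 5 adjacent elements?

Each size-5 window and its sum:
(3, 16, 9, 7, 20) → sum 55
(16, 9, 7, 20, 6) → sum 58
(9, 7, 20, 6, 14) → sum 56
(7, 20, 6, 14, 17) → sum 64
(20, 6, 14, 17, 19) → sum 76
(6, 14, 17, 19, 1) → sum 57
(14, 17, 19, 1, 13) → sum 64
(17, 19, 1, 13, 22) → sum 72
(19, 1, 13, 22, 5) → sum 60
(1, 13, 22, 5, 19) → sum 60
(13, 22, 5, 19, 9) → sum 68
(22, 5, 19, 9, 24) → sum 79
(5, 19, 9, 24, 18) → sum 75
(19, 9, 24, 18, 6) → sum 76
Greatest of these is 79.

79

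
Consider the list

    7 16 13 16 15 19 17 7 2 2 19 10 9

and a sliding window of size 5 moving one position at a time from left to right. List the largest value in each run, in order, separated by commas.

16, 19, 19, 19, 19, 19, 19, 19, 19

7 16 13 16 15 → max 16
16 13 16 15 19 → max 19
13 16 15 19 17 → max 19
16 15 19 17 7 → max 19
15 19 17 7 2 → max 19
19 17 7 2 2 → max 19
17 7 2 2 19 → max 19
7 2 2 19 10 → max 19
2 2 19 10 9 → max 19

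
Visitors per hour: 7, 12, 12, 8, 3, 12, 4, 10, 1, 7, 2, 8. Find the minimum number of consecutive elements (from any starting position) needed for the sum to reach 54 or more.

6

add 7: running sum 7 < 54
add 12: running sum 19 < 54
add 12: running sum 31 < 54
add 8: running sum 39 < 54
add 3: running sum 42 < 54
add 12: shortest ending here [7, 12, 12, 8, 3, 12] sum 54, len 6
add 4: shortest ending here [7, 12, 12, 8, 3, 12, 4] sum 58, len 7
add 10: shortest ending here [12, 12, 8, 3, 12, 4, 10] sum 61, len 7
add 1: shortest ending here [12, 12, 8, 3, 12, 4, 10, 1] sum 62, len 8
add 7: shortest ending here [12, 8, 3, 12, 4, 10, 1, 7] sum 57, len 8
add 2: shortest ending here [12, 8, 3, 12, 4, 10, 1, 7, 2] sum 59, len 9
add 8: shortest ending here [8, 3, 12, 4, 10, 1, 7, 2, 8] sum 55, len 9
Shortest qualifying length: 6.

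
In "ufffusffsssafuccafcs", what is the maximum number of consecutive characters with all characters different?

add u: [u] len 1
add f: [u, f] len 2
add f (repeat f, move left end past it): [f] len 1
add f (repeat f, move left end past it): [f] len 1
add u: [f, u] len 2
add s: [f, u, s] len 3
add f (repeat f, move left end past it): [u, s, f] len 3
add f (repeat f, move left end past it): [f] len 1
add s: [f, s] len 2
add s (repeat s, move left end past it): [s] len 1
add s (repeat s, move left end past it): [s] len 1
add a: [s, a] len 2
add f: [s, a, f] len 3
add u: [s, a, f, u] len 4
add c: [s, a, f, u, c] len 5
add c (repeat c, move left end past it): [c] len 1
add a: [c, a] len 2
add f: [c, a, f] len 3
add c (repeat c, move left end past it): [a, f, c] len 3
add s: [a, f, c, s] len 4
Longest all-distinct length: 5.

5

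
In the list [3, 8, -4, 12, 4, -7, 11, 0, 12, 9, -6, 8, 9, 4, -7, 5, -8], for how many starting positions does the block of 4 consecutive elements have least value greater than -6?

3

[3, 8, -4, 12] → min -4  > -6 ✓
[8, -4, 12, 4] → min -4  > -6 ✓
[-4, 12, 4, -7] → min -7
[12, 4, -7, 11] → min -7
[4, -7, 11, 0] → min -7
[-7, 11, 0, 12] → min -7
[11, 0, 12, 9] → min 0  > -6 ✓
[0, 12, 9, -6] → min -6
[12, 9, -6, 8] → min -6
[9, -6, 8, 9] → min -6
[-6, 8, 9, 4] → min -6
[8, 9, 4, -7] → min -7
[9, 4, -7, 5] → min -7
[4, -7, 5, -8] → min -8
3 windows satisfy the condition.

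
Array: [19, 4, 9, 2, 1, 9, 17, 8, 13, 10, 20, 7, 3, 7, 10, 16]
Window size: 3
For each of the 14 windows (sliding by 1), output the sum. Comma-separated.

Sliding a size-3 window across the 16 values:
[19, 4, 9] → sum 32
[4, 9, 2] → sum 15
[9, 2, 1] → sum 12
[2, 1, 9] → sum 12
[1, 9, 17] → sum 27
[9, 17, 8] → sum 34
[17, 8, 13] → sum 38
[8, 13, 10] → sum 31
[13, 10, 20] → sum 43
[10, 20, 7] → sum 37
[20, 7, 3] → sum 30
[7, 3, 7] → sum 17
[3, 7, 10] → sum 20
[7, 10, 16] → sum 33

32, 15, 12, 12, 27, 34, 38, 31, 43, 37, 30, 17, 20, 33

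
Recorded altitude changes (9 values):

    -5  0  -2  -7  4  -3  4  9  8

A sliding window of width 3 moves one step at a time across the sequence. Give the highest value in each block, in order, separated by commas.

0, 0, 4, 4, 4, 9, 9

-5 0 -2 → max 0
0 -2 -7 → max 0
-2 -7 4 → max 4
-7 4 -3 → max 4
4 -3 4 → max 4
-3 4 9 → max 9
4 9 8 → max 9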